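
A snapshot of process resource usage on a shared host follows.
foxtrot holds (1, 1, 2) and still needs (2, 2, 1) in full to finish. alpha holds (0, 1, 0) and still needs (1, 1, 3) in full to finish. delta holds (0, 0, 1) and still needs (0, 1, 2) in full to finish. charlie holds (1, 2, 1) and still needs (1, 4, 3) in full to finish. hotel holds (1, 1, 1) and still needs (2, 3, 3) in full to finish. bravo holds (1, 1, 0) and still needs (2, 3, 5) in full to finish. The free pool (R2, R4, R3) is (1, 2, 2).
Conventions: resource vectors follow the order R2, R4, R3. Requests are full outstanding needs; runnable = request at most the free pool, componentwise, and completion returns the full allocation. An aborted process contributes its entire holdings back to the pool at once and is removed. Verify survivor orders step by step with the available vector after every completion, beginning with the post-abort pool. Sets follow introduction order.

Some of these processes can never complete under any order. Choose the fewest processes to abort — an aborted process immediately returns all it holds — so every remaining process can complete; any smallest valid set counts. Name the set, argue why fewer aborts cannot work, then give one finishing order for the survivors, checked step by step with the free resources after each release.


Abort hotel.
Key observation: aborting hotel returns (1, 1, 1), and foxtrot — hopeless before — runs at step 3 with the returned capacity in the pool.
Why nothing smaller works: aborting no one leaves the state deadlocked as given.
One survivor order: delta, alpha, foxtrot, bravo, charlie. Verifying each step (post-abort pool first):
  pool = (2, 3, 3)
  delta: need (0, 1, 2) fits (2, 3, 3); releases (0, 0, 1), pool now (2, 3, 4)
  alpha: need (1, 1, 3) fits (2, 3, 4); releases (0, 1, 0), pool now (2, 4, 4)
  foxtrot: need (2, 2, 1) fits (2, 4, 4); releases (1, 1, 2), pool now (3, 5, 6)
  bravo: need (2, 3, 5) fits (3, 5, 6); releases (1, 1, 0), pool now (4, 6, 6)
  charlie: need (1, 4, 3) fits (4, 6, 6); releases (1, 2, 1), pool now (5, 8, 7)


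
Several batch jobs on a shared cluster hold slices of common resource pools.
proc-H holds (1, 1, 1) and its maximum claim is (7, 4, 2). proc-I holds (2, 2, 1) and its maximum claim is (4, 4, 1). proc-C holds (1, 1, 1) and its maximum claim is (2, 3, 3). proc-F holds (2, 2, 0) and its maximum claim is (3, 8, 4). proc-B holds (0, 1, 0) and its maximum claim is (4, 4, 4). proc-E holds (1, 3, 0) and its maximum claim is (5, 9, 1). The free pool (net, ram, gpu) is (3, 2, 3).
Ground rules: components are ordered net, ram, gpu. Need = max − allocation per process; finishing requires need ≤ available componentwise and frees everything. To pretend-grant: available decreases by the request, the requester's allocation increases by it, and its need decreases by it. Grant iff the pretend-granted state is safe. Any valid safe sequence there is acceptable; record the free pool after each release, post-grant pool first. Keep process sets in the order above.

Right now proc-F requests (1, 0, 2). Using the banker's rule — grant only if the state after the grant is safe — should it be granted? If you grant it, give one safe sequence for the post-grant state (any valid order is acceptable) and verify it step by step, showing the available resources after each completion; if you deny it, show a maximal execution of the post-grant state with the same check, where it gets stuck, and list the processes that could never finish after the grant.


DENY: after the grant no complete ordering would exist.
Key observation: after proc-I, proc-C the pool peaks at (5, 5, 3), and each blocked process is short somewhere: proc-H on net; proc-F on ram; proc-B on gpu; proc-E on ram.
Pretend the grant happened; the run proc-I, proc-C goes as far as possible. Verifying each step:
  pool = (2, 2, 1)
  run proc-I (needs (2, 2, 0), free (2, 2, 1)); after release of (2, 2, 1) the pool is (4, 4, 2)
  run proc-C (needs (1, 2, 2), free (4, 4, 2)); after release of (1, 1, 1) the pool is (5, 5, 3)
  proc-H still needs (6, 3, 1) but only (5, 5, 3) is free — short on net
  proc-F still needs (0, 6, 2) but only (5, 5, 3) is free — short on ram
  proc-B still needs (4, 3, 4) but only (5, 5, 3) is free — short on gpu
  proc-E still needs (4, 6, 1) but only (5, 5, 3) is free — short on ram
Processes that could never finish after the grant: proc-H, proc-F, proc-B and proc-E.


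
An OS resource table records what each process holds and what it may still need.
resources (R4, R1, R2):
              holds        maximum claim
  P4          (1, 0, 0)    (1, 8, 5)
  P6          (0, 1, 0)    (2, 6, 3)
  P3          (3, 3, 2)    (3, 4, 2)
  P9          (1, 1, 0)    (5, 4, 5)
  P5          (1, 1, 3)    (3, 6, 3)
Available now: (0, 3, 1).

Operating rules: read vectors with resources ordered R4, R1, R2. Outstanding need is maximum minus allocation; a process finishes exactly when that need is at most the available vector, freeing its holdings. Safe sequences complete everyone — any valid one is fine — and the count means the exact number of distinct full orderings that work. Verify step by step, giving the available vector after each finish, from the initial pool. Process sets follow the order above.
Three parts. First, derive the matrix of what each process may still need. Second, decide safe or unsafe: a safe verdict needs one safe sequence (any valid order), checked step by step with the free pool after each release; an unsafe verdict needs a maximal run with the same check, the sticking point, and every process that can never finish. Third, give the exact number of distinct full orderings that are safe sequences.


(1) Remaining need (order R4, R1, R2):
  P4: (0, 8, 5)
  P6: (2, 5, 3)
  P3: (0, 1, 0)
  P9: (4, 3, 5)
  P5: (2, 5, 0)
(2) The state is SAFE; one workable sequence: P3, P5, P9, P6, P4.
Key observation: P9 marks the first exact bind of the order: its need (4, 3, 5) fits the free (4, 7, 6) with zero slack on a requested resource.
Verifying each step:
  pool = (0, 3, 1)
  P3: need (0, 1, 0) fits (0, 3, 1); releases (3, 3, 2), pool now (3, 6, 3)
  P5: need (2, 5, 0) fits (3, 6, 3); releases (1, 1, 3), pool now (4, 7, 6)
  P9: need (4, 3, 5) fits (4, 7, 6); releases (1, 1, 0), pool now (5, 8, 6)
  P6: need (2, 5, 3) fits (5, 8, 6); releases (0, 1, 0), pool now (5, 9, 6)
  P4: need (0, 8, 5) fits (5, 9, 6); releases (1, 0, 0), pool now (6, 9, 6)
(3) The exact count: 6 of the possible complete orderings are safe sequences.


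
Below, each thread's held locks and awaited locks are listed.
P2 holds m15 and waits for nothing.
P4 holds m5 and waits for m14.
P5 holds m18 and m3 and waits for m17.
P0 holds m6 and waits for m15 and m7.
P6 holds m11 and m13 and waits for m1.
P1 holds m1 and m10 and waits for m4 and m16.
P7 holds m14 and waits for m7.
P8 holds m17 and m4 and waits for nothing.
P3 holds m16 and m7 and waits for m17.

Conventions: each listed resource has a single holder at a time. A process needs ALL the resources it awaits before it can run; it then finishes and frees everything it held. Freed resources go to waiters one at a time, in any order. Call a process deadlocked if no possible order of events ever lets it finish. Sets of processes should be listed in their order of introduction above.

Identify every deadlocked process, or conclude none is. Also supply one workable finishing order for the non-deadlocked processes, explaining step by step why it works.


The deadlocked set is empty.
Key observation: the wait graph is acyclic; completion cascades from the unblocked processes through everyone else.
One completion order for the rest: P8, P3, P2, P7, P4, P1, P0, P6, P5.
Check, step by step:
  P8: no waits; runs immediately, freeing m17 and m4
  P3 waits on m17 — all released -> runs and releases m16 and m7
  P2: no waits; runs immediately, freeing m15
  P7 waits on m7 — all released -> runs and releases m14
  P4 waits on m14 — all released -> runs and releases m5
  P1 waits on m4 and m16 — all released -> runs and releases m1 and m10
  P0 waits on m15 and m7 — all released -> runs and releases m6
  P6 waits on m1 — all released -> runs and releases m11 and m13
  P5 waits on m17 — all released -> runs and releases m18 and m3


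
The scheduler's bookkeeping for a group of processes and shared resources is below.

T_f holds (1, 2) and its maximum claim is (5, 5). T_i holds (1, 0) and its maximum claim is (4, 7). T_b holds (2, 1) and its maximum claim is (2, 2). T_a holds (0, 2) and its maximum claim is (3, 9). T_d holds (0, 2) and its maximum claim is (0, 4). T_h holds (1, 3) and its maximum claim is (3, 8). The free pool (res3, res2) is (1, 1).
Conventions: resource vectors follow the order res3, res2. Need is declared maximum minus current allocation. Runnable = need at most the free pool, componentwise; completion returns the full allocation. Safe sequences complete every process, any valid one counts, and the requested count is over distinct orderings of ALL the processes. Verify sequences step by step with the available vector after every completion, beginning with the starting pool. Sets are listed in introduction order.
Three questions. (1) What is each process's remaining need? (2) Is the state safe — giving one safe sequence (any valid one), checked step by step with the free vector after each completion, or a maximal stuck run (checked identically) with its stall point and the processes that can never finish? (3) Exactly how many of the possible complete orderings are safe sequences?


(1) Outstanding need per process (order res3, res2):
  T_f: (4, 3)
  T_i: (3, 7)
  T_b: (0, 1)
  T_a: (3, 7)
  T_d: (0, 2)
  T_h: (2, 5)
(2) UNSAFE — no complete ordering exists.
Key observation: after T_b, T_d the pool peaks at (3, 4), and each blocked process is short somewhere: T_f on res3; T_i on res2; T_a on res2; T_h on res2.
A maximal execution: T_b, T_d — then nothing else fits. Step-by-step check:
  pool = (1, 1)
  T_b: need (0, 1) fits (1, 1); releases (2, 1), pool now (3, 2)
  T_d: need (0, 2) fits (3, 2); releases (0, 2), pool now (3, 4)
  T_f cannot run: need (4, 3) vs free (3, 4) (insufficient res3)
  T_i cannot run: need (3, 7) vs free (3, 4) (insufficient res2)
  T_a cannot run: need (3, 7) vs free (3, 4) (insufficient res2)
  T_h cannot run: need (2, 5) vs free (3, 4) (insufficient res2)
Processes that can never finish: T_f, T_i, T_a and T_h.
(3) Exactly 0 of the possible complete orderings are safe sequences.


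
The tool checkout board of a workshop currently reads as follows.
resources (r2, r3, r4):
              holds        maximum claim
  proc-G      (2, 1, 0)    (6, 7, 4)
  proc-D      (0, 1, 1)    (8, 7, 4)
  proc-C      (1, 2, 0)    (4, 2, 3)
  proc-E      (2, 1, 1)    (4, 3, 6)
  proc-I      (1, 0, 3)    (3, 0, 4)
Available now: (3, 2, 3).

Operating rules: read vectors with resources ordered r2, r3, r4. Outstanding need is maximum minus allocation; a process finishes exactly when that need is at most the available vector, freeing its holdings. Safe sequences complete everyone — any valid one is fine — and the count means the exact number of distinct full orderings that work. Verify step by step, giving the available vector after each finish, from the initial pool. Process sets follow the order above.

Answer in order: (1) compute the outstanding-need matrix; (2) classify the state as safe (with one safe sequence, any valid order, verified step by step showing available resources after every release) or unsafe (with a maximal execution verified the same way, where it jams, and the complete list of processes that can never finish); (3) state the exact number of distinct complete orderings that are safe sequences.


(1) Outstanding need per process (order r2, r3, r4):
  proc-G: (4, 6, 4)
  proc-D: (8, 6, 3)
  proc-C: (3, 0, 3)
  proc-E: (2, 2, 5)
  proc-I: (2, 0, 1)
(2) UNSAFE.
Key observation: no order helps: past proc-I, proc-E, proc-C, the free pool tops out at (7, 5, 7), below what each blocked process needs in r3.
A maximal execution: proc-I, proc-E, proc-C — then nothing else fits. Step-by-step check:
  pool = (3, 2, 3)
  proc-I needs (2, 0, 1) <= (3, 2, 3) -> finishes; pool += (1, 0, 3) = (4, 2, 6)
  proc-E needs (2, 2, 5) <= (4, 2, 6) -> finishes; pool += (2, 1, 1) = (6, 3, 7)
  proc-C needs (3, 0, 3) <= (6, 3, 7) -> finishes; pool += (1, 2, 0) = (7, 5, 7)
  proc-G still needs (4, 6, 4) but only (7, 5, 7) is free — short on r3
  proc-D still needs (8, 6, 3) but only (7, 5, 7) is free — short on r2 and r3
Never able to finish: proc-G and proc-D.
(3) The exact count: 0 of the possible complete orderings are safe sequences.


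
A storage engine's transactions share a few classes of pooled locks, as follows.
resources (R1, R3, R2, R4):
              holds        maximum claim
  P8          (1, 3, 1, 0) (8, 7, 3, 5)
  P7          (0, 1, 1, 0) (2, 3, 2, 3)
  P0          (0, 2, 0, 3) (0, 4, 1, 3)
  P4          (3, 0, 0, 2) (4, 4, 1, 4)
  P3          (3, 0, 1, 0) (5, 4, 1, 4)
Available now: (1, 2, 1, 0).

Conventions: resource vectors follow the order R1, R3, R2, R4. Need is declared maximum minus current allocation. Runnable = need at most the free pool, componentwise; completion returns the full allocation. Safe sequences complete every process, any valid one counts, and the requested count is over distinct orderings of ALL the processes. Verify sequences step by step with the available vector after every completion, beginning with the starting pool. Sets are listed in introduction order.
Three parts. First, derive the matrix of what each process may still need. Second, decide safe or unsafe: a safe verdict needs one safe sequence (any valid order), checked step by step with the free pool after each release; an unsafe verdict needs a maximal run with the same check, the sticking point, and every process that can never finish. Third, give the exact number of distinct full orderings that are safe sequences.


(1) Remaining need (order R1, R3, R2, R4):
  P8: (7, 4, 2, 5)
  P7: (2, 2, 1, 3)
  P0: (0, 2, 1, 0)
  P4: (1, 4, 1, 2)
  P3: (2, 4, 0, 4)
(2) The state is SAFE; one workable sequence: P0, P4, P3, P8, P7.
Key observation: P0 marks the first exact bind of the order: its need (0, 2, 1, 0) fits the free (1, 2, 1, 0) with zero slack on a requested resource.
Step-by-step check:
  pool = (1, 2, 1, 0)
  run P0 (needs (0, 2, 1, 0), free (1, 2, 1, 0)); after release of (0, 2, 0, 3) the pool is (1, 4, 1, 3)
  run P4 (needs (1, 4, 1, 2), free (1, 4, 1, 3)); after release of (3, 0, 0, 2) the pool is (4, 4, 1, 5)
  run P3 (needs (2, 4, 0, 4), free (4, 4, 1, 5)); after release of (3, 0, 1, 0) the pool is (7, 4, 2, 5)
  run P8 (needs (7, 4, 2, 5), free (7, 4, 2, 5)); after release of (1, 3, 1, 0) the pool is (8, 7, 3, 5)
  run P7 (needs (2, 2, 1, 3), free (8, 7, 3, 5)); after release of (0, 1, 1, 0) the pool is (8, 8, 4, 5)
(3) Precisely 3 of the possible complete orderings are safe sequences.


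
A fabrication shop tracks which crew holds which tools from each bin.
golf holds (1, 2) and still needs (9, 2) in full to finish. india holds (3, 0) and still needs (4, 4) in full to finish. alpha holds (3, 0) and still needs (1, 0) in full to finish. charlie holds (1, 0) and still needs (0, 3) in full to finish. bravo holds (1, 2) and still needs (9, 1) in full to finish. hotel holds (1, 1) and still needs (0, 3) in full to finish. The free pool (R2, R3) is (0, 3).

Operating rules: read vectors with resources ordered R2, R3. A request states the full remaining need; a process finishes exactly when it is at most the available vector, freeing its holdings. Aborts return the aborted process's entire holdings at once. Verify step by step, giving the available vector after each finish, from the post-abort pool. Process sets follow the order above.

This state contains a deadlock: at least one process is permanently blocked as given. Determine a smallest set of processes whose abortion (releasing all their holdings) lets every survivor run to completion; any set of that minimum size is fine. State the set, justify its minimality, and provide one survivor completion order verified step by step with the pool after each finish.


The answer: abort bravo.
Key observation: the deadlocked golf becomes finishable only because bravo released (1, 2); it completes at step 5 below.
Minimality: the empty abort set fails — the state is deadlocked as it stands.
The survivors complete as charlie, alpha, hotel, india, golf. Walking it through (starting from the post-abort pool):
  pool = (1, 5)
  charlie needs (0, 3) <= (1, 5) -> finishes; pool += (1, 0) = (2, 5)
  alpha needs (1, 0) <= (2, 5) -> finishes; pool += (3, 0) = (5, 5)
  hotel needs (0, 3) <= (5, 5) -> finishes; pool += (1, 1) = (6, 6)
  india needs (4, 4) <= (6, 6) -> finishes; pool += (3, 0) = (9, 6)
  golf needs (9, 2) <= (9, 6) -> finishes; pool += (1, 2) = (10, 8)


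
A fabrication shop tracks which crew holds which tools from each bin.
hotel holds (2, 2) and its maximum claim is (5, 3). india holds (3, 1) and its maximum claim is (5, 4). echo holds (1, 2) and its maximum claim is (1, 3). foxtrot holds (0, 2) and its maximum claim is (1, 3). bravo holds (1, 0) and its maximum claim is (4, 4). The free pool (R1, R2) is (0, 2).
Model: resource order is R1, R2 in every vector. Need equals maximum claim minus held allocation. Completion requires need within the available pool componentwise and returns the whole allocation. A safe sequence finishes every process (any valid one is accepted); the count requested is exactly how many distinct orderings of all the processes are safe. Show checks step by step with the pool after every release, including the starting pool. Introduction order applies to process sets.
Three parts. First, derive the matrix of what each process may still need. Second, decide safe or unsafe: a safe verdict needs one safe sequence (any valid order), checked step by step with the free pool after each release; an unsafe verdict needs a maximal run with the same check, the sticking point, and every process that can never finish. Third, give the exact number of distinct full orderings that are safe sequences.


(1) Outstanding need per process (order R1, R2):
  hotel: (3, 1)
  india: (2, 3)
  echo: (0, 1)
  foxtrot: (1, 1)
  bravo: (3, 4)
(2) UNSAFE — no complete ordering exists.
Key observation: even finishing echo, foxtrot leaves just (1, 6) free — too little R1 for any of the remaining processes.
The run echo, foxtrot cannot be extended any further. Step-by-step check:
  pool = (0, 2)
  echo needs (0, 1) <= (0, 2) -> finishes; pool += (1, 2) = (1, 4)
  foxtrot needs (1, 1) <= (1, 4) -> finishes; pool += (0, 2) = (1, 6)
  hotel still needs (3, 1) but only (1, 6) is free — short on R1
  india still needs (2, 3) but only (1, 6) is free — short on R1
  bravo still needs (3, 4) but only (1, 6) is free — short on R1
Never able to finish: hotel, india and bravo.
(3) The exact count: 0 of the possible complete orderings are safe sequences.


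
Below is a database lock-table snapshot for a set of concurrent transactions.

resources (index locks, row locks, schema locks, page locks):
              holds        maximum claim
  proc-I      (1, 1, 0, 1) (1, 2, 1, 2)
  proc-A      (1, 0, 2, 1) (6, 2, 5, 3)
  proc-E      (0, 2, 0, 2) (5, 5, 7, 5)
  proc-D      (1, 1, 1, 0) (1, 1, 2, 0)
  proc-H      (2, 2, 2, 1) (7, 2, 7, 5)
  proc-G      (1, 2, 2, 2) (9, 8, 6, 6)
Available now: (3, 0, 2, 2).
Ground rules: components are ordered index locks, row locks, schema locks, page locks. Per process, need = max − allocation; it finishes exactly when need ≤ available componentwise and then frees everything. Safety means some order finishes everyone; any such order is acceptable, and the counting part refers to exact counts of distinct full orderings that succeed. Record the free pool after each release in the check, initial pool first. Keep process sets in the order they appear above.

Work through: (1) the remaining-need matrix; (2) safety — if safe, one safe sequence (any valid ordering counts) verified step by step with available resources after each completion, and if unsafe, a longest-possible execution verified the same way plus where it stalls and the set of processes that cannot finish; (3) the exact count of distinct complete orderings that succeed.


(1) Remaining need (order index locks, row locks, schema locks, page locks):
  proc-I: (0, 1, 1, 1)
  proc-A: (5, 2, 3, 2)
  proc-E: (5, 3, 7, 3)
  proc-D: (0, 0, 1, 0)
  proc-H: (5, 0, 5, 4)
  proc-G: (8, 6, 4, 4)
(2) SAFE, for example via the order proc-D, proc-I, proc-A, proc-H, proc-E, proc-G.
Key observation: at proc-I the run first touches a limit — (0, 1, 1, 1) against (4, 1, 3, 2), exact on a resource it actually requests.
Verifying each step:
  pool = (3, 0, 2, 2)
  proc-D needs (0, 0, 1, 0) <= (3, 0, 2, 2) -> finishes; pool += (1, 1, 1, 0) = (4, 1, 3, 2)
  proc-I needs (0, 1, 1, 1) <= (4, 1, 3, 2) -> finishes; pool += (1, 1, 0, 1) = (5, 2, 3, 3)
  proc-A needs (5, 2, 3, 2) <= (5, 2, 3, 3) -> finishes; pool += (1, 0, 2, 1) = (6, 2, 5, 4)
  proc-H needs (5, 0, 5, 4) <= (6, 2, 5, 4) -> finishes; pool += (2, 2, 2, 1) = (8, 4, 7, 5)
  proc-E needs (5, 3, 7, 3) <= (8, 4, 7, 5) -> finishes; pool += (0, 2, 0, 2) = (8, 6, 7, 7)
  proc-G needs (8, 6, 4, 4) <= (8, 6, 7, 7) -> finishes; pool += (1, 2, 2, 2) = (9, 8, 9, 9)
(3) The exact count: 1 of the possible complete orderings is a safe sequence.


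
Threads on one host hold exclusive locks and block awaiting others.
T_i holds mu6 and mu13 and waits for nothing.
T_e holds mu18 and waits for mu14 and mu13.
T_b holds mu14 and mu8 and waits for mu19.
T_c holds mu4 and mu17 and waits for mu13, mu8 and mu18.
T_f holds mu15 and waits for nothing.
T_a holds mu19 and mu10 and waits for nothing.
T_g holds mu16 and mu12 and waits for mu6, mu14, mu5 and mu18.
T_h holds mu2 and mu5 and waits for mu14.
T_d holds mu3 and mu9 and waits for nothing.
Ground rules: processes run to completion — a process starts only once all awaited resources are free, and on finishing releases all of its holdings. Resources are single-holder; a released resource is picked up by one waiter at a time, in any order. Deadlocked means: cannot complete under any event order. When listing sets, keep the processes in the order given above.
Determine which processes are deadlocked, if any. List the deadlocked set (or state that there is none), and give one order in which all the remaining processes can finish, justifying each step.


Nothing here is deadlocked.
Key observation: no waiting chain loops back on itself — every chain ends at a process that waits on nothing, so everyone eventually runs.
The rest can finish in the order T_i, T_a, T_f, T_b, T_h, T_e, T_g, T_d, T_c.
Check, step by step:
  run T_i (it waits on nothing); releases mu6 and mu13
  run T_a (it waits on nothing); releases mu19 and mu10
  run T_f (it waits on nothing); releases mu15
  run T_b (all its waits — mu19 — are resolved); releases mu14 and mu8
  run T_h (all its waits — mu14 — are resolved); releases mu2 and mu5
  run T_e (all its waits — mu14 and mu13 — are resolved); releases mu18
  run T_g (all its waits — mu6, mu14, mu5 and mu18 — are resolved); releases mu16 and mu12
  run T_d (it waits on nothing); releases mu3 and mu9
  run T_c (all its waits — mu13, mu8 and mu18 — are resolved); releases mu4 and mu17


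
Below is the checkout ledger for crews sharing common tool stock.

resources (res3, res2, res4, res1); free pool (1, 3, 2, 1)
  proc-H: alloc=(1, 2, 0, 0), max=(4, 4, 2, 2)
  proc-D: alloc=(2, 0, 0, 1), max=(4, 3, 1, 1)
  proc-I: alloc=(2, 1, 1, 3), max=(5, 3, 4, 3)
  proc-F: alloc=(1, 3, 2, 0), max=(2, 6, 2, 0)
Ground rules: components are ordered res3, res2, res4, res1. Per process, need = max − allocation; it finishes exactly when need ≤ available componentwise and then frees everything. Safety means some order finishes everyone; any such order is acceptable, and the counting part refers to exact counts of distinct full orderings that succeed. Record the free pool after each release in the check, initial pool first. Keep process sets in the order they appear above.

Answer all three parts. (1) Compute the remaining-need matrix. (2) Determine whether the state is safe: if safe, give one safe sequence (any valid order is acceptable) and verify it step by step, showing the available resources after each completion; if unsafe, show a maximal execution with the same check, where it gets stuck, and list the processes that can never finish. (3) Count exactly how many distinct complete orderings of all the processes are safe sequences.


(1) Need matrix, components ordered res3, res2, res4, res1:
  proc-H: (3, 2, 2, 2)
  proc-D: (2, 3, 1, 0)
  proc-I: (3, 2, 3, 0)
  proc-F: (1, 3, 0, 0)
(2) SAFE. One safe sequence: proc-F, proc-D, proc-I, proc-H.
Key observation: proc-F marks the first exact bind of the order: its need (1, 3, 0, 0) fits the free (1, 3, 2, 1) with zero slack on a requested resource.
Verifying each step:
  pool = (1, 3, 2, 1)
  proc-F: need (1, 3, 0, 0) fits (1, 3, 2, 1); releases (1, 3, 2, 0), pool now (2, 6, 4, 1)
  proc-D: need (2, 3, 1, 0) fits (2, 6, 4, 1); releases (2, 0, 0, 1), pool now (4, 6, 4, 2)
  proc-I: need (3, 2, 3, 0) fits (4, 6, 4, 2); releases (2, 1, 1, 3), pool now (6, 7, 5, 5)
  proc-H: need (3, 2, 2, 2) fits (6, 7, 5, 5); releases (1, 2, 0, 0), pool now (7, 9, 5, 5)
(3) Exactly 2 of the possible complete orderings are safe sequences.


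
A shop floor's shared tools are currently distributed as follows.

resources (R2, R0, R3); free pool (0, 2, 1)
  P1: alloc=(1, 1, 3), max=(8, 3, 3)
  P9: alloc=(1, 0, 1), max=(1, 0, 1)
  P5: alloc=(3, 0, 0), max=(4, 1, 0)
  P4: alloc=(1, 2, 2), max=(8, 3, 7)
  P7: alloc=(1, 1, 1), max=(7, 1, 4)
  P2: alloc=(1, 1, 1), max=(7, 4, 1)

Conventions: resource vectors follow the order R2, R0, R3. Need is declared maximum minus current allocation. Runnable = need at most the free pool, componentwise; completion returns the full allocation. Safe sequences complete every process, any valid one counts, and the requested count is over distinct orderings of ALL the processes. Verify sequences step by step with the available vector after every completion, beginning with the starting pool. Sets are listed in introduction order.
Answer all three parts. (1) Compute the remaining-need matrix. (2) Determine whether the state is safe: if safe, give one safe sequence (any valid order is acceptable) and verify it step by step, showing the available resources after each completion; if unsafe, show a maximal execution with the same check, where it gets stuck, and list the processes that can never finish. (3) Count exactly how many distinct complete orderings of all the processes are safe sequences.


(1) Remaining need (order R2, R0, R3):
  P1: (7, 2, 0)
  P9: (0, 0, 0)
  P5: (1, 1, 0)
  P4: (7, 1, 5)
  P7: (6, 0, 3)
  P2: (6, 3, 0)
(2) The state is UNSAFE.
Key observation: P9, P5 can finish, but then (4, 2, 2) is all there is, and the blocked group's R2 demands exceed it.
The run P9, P5 cannot be extended any further. Verifying each step:
  pool = (0, 2, 1)
  run P9 (needs (0, 0, 0), free (0, 2, 1)); after release of (1, 0, 1) the pool is (1, 2, 2)
  run P5 (needs (1, 1, 0), free (1, 2, 2)); after release of (3, 0, 0) the pool is (4, 2, 2)
  P1 still needs (7, 2, 0) but only (4, 2, 2) is free — short on R2
  P4 still needs (7, 1, 5) but only (4, 2, 2) is free — short on R2 and R3
  P7 still needs (6, 0, 3) but only (4, 2, 2) is free — short on R2 and R3
  P2 still needs (6, 3, 0) but only (4, 2, 2) is free — short on R2 and R0
Permanently blocked: P1, P4, P7 and P2.
(3) Exactly 0 of the possible complete orderings are safe sequences.


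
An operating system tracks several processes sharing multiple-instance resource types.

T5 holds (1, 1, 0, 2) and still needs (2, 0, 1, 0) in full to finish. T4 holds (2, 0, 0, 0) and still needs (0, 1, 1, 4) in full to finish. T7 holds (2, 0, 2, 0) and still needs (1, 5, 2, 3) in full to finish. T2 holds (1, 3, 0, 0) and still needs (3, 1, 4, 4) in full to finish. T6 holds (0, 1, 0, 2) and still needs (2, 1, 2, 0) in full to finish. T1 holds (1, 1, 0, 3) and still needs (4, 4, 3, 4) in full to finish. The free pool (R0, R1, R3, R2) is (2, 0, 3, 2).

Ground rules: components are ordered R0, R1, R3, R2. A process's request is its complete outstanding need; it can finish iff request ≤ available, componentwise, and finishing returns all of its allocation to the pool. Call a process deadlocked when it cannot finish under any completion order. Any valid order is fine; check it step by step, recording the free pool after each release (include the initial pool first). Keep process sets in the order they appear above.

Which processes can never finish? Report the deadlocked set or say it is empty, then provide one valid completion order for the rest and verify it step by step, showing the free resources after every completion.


Deadlocked set: T7, T2 and T1.
Key observation: after T5, T6, T4 the pool peaks at (5, 2, 3, 6), and each blocked process is short somewhere: T7 on R1; T2 on R3; T1 on R1.
A valid finishing order for the others: T5, T6, T4. Verifying each step:
  pool = (2, 0, 3, 2)
  T5 needs (2, 0, 1, 0) <= (2, 0, 3, 2) -> finishes; pool += (1, 1, 0, 2) = (3, 1, 3, 4)
  T6 needs (2, 1, 2, 0) <= (3, 1, 3, 4) -> finishes; pool += (0, 1, 0, 2) = (3, 2, 3, 6)
  T4 needs (0, 1, 1, 4) <= (3, 2, 3, 6) -> finishes; pool += (2, 0, 0, 0) = (5, 2, 3, 6)
The blocked processes can never fit:
  T7 still needs (1, 5, 2, 3) but only (5, 2, 3, 6) is free — short on R1
  T2 still needs (3, 1, 4, 4) but only (5, 2, 3, 6) is free — short on R3
  T1 still needs (4, 4, 3, 4) but only (5, 2, 3, 6) is free — short on R1


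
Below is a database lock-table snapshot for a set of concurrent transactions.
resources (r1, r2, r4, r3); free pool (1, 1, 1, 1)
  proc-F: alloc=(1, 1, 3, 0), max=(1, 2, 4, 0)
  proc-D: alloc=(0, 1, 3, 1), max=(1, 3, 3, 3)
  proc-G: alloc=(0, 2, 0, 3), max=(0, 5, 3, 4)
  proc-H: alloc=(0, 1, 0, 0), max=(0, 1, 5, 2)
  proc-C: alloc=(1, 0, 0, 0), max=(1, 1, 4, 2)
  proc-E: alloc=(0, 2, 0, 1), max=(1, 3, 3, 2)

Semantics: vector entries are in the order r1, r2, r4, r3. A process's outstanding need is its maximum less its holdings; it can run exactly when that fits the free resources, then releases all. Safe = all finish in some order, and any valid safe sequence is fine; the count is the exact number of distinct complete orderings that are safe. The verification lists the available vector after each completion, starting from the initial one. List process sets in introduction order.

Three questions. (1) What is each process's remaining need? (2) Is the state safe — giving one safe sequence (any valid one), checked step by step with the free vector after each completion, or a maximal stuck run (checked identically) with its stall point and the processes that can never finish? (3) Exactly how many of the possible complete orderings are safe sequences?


(1) Remaining need (order r1, r2, r4, r3):
  proc-F: (0, 1, 1, 0)
  proc-D: (1, 2, 0, 2)
  proc-G: (0, 3, 3, 1)
  proc-H: (0, 0, 5, 2)
  proc-C: (0, 1, 4, 2)
  proc-E: (1, 1, 3, 1)
(2) The state is SAFE; one workable sequence: proc-F, proc-E, proc-D, proc-H, proc-C, proc-G.
Key observation: proc-F is the earliest step where a requested resource binds exactly: need (0, 1, 1, 0), pool (1, 1, 1, 1) at its turn.
Walking it through:
  pool = (1, 1, 1, 1)
  proc-F: need (0, 1, 1, 0) fits (1, 1, 1, 1); releases (1, 1, 3, 0), pool now (2, 2, 4, 1)
  proc-E: need (1, 1, 3, 1) fits (2, 2, 4, 1); releases (0, 2, 0, 1), pool now (2, 4, 4, 2)
  proc-D: need (1, 2, 0, 2) fits (2, 4, 4, 2); releases (0, 1, 3, 1), pool now (2, 5, 7, 3)
  proc-H: need (0, 0, 5, 2) fits (2, 5, 7, 3); releases (0, 1, 0, 0), pool now (2, 6, 7, 3)
  proc-C: need (0, 1, 4, 2) fits (2, 6, 7, 3); releases (1, 0, 0, 0), pool now (3, 6, 7, 3)
  proc-G: need (0, 3, 3, 1) fits (3, 6, 7, 3); releases (0, 2, 0, 3), pool now (3, 8, 7, 6)
(3) Exactly 12 of the possible complete orderings are safe sequences.


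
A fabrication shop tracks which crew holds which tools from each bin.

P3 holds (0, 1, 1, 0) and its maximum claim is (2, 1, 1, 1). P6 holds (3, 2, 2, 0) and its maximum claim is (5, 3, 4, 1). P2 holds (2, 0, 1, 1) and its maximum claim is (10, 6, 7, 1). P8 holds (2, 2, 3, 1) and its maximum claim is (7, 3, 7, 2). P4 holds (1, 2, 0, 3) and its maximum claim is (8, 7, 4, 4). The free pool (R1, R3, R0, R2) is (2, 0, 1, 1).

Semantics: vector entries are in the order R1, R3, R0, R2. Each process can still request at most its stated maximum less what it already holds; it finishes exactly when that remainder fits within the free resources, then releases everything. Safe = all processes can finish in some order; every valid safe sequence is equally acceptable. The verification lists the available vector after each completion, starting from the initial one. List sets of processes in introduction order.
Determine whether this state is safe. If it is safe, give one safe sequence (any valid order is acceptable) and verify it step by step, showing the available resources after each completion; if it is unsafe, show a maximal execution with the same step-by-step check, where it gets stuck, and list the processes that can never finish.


SAFE. One safe sequence: P3, P6, P8, P4, P2.
Key observation: reading the order forward, P3 is the first process whose need (2, 0, 0, 1) meets the free pool (2, 0, 1, 1) exactly on a resource it requests.
Walking it through:
  pool = (2, 0, 1, 1)
  P3: need (2, 0, 0, 1) fits (2, 0, 1, 1); releases (0, 1, 1, 0), pool now (2, 1, 2, 1)
  P6: need (2, 1, 2, 1) fits (2, 1, 2, 1); releases (3, 2, 2, 0), pool now (5, 3, 4, 1)
  P8: need (5, 1, 4, 1) fits (5, 3, 4, 1); releases (2, 2, 3, 1), pool now (7, 5, 7, 2)
  P4: need (7, 5, 4, 1) fits (7, 5, 7, 2); releases (1, 2, 0, 3), pool now (8, 7, 7, 5)
  P2: need (8, 6, 6, 0) fits (8, 7, 7, 5); releases (2, 0, 1, 1), pool now (10, 7, 8, 6)


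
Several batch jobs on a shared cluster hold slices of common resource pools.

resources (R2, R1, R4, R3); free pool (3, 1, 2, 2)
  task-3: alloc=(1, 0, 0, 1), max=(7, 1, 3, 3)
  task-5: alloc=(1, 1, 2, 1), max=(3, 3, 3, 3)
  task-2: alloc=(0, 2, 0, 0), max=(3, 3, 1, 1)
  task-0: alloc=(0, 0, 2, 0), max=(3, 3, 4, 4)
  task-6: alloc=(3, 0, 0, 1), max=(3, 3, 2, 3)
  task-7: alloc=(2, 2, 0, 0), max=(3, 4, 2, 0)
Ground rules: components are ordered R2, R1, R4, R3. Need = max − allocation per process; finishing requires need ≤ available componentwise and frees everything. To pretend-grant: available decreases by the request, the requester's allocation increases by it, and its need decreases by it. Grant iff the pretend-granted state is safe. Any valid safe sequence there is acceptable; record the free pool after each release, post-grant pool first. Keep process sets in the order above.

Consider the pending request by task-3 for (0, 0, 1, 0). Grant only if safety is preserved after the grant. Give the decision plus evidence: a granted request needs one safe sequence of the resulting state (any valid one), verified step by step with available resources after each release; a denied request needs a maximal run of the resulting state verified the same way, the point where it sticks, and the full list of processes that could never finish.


GRANT. The post-grant state is safe; one safe sequence: task-2, task-5, task-7, task-3, task-6, task-0.
Key observation: the grant leaves (3, 1, 1, 2) free — enough for task-2, whose release restarts the cascade.
Check on the post-grant state, step by step:
  pool = (3, 1, 1, 2)
  task-2 needs (3, 1, 1, 1) <= (3, 1, 1, 2) -> finishes; pool += (0, 2, 0, 0) = (3, 3, 1, 2)
  task-5 needs (2, 2, 1, 2) <= (3, 3, 1, 2) -> finishes; pool += (1, 1, 2, 1) = (4, 4, 3, 3)
  task-7 needs (1, 2, 2, 0) <= (4, 4, 3, 3) -> finishes; pool += (2, 2, 0, 0) = (6, 6, 3, 3)
  task-3 needs (6, 1, 2, 2) <= (6, 6, 3, 3) -> finishes; pool += (1, 0, 1, 1) = (7, 6, 4, 4)
  task-6 needs (0, 3, 2, 2) <= (7, 6, 4, 4) -> finishes; pool += (3, 0, 0, 1) = (10, 6, 4, 5)
  task-0 needs (3, 3, 2, 4) <= (10, 6, 4, 5) -> finishes; pool += (0, 0, 2, 0) = (10, 6, 6, 5)


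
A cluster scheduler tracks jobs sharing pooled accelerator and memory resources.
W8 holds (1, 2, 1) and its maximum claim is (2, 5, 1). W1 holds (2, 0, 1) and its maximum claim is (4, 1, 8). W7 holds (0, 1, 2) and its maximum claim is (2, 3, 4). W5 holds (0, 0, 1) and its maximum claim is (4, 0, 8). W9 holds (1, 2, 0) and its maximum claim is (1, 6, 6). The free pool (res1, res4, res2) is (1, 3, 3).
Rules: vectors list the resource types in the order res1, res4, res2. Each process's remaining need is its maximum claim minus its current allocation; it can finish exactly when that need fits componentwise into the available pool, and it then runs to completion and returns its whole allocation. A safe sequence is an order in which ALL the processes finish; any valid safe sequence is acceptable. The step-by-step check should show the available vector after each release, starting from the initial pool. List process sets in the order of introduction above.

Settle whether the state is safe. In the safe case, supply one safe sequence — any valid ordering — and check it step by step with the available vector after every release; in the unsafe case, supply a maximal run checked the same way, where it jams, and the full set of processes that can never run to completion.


UNSAFE.
Key observation: after W8, W7, W9 complete, (3, 8, 6) is the best the pool ever gets, yet each leftover process wants more res2.
Going as far as possible: W8, W7, W9; after that, nothing fits. Step-by-step check:
  pool = (1, 3, 3)
  W8: need (1, 3, 0) fits (1, 3, 3); releases (1, 2, 1), pool now (2, 5, 4)
  W7: need (2, 2, 2) fits (2, 5, 4); releases (0, 1, 2), pool now (2, 6, 6)
  W9: need (0, 4, 6) fits (2, 6, 6); releases (1, 2, 0), pool now (3, 8, 6)
  W1 cannot run: need (2, 1, 7) vs free (3, 8, 6) (insufficient res2)
  W5 cannot run: need (4, 0, 7) vs free (3, 8, 6) (insufficient res1 and res2)
Permanently blocked: W1 and W5.


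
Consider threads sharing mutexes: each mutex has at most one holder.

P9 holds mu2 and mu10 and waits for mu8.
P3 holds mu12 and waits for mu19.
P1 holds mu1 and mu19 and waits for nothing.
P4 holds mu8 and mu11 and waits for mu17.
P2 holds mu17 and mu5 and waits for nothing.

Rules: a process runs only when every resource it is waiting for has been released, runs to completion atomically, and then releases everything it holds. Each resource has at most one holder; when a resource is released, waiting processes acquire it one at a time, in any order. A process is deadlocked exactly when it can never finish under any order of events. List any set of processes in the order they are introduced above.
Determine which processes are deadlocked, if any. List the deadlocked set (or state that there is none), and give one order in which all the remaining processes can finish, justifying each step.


The deadlocked set is empty.
Key observation: all waits point, directly or indirectly, at processes that can finish, so nothing is permanently blocked.
A valid finishing order for the others: P2, P1, P4, P9, P3.
Walking it through:
  P2: no waits; runs immediately, freeing mu17 and mu5
  P1: no waits; runs immediately, freeing mu1 and mu19
  run P4 (all its waits — mu17 — are resolved); releases mu8 and mu11
  run P9 (all its waits — mu8 — are resolved); releases mu2 and mu10
  run P3 (all its waits — mu19 — are resolved); releases mu12


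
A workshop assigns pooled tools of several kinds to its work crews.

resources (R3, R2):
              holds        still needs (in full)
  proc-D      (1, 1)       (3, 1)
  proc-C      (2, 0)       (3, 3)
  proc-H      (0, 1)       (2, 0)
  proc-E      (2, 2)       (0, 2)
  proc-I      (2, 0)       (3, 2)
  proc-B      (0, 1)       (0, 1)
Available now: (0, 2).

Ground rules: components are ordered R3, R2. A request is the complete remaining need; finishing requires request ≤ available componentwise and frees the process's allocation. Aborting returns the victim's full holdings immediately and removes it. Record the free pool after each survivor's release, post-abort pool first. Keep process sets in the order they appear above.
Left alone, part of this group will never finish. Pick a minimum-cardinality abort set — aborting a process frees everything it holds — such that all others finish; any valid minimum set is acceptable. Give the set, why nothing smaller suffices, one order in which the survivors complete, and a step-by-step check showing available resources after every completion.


Minimum abort set: proc-I.
Key observation: before aborting proc-I, proc-D was permanently blocked — no order could ever run it; afterwards it completes at step 2.
Why nothing smaller works: aborting no one leaves the state deadlocked as given.
Survivors finish in the order: proc-E, proc-D, proc-C, proc-B, proc-H. Verifying each step (pool after the aborts first):
  pool = (2, 2)
  run proc-E (needs (0, 2), free (2, 2)); after release of (2, 2) the pool is (4, 4)
  run proc-D (needs (3, 1), free (4, 4)); after release of (1, 1) the pool is (5, 5)
  run proc-C (needs (3, 3), free (5, 5)); after release of (2, 0) the pool is (7, 5)
  run proc-B (needs (0, 1), free (7, 5)); after release of (0, 1) the pool is (7, 6)
  run proc-H (needs (2, 0), free (7, 6)); after release of (0, 1) the pool is (7, 7)
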